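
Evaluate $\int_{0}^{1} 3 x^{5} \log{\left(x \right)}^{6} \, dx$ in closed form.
$\frac{5}{648}$

Consider the simpler parametrised integral
$$J(a) = \int_{0}^{1} 3 x^{a} \, dx = \frac{3}{a + 1}.$$

Differentiating under the integral sign brings down a factor of $\ln x$:
$$\frac{dJ}{da} = \int_{0}^{1} 3 x^{a} \log{\left(x \right)} \, dx = - \frac{3}{\left(a + 1\right)^{2}}.$$

Repeating $6$ times in total — each differentiation brings down another $\ln x$ — gives
$$\frac{d^{6}J}{da^{6}} = \int_{0}^{1} 3 x^{a} \log{\left(x \right)}^{6} \, dx = \frac{2160}{\left(a + 1\right)^{7}},$$
and the integrand here is exactly the target integrand, so $I = \frac{2160}{\left(a + 1\right)^{7}}$.

Setting $a = 5$:
$$I = \frac{5}{648}.$$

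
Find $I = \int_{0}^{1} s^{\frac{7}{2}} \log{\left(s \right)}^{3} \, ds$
$- \frac{32}{2187}$

Begin with the known integral
$$J(a) = \int_{0}^{1} s^{a} \, ds = \frac{1}{a + 1}.$$

Differentiating under the integral sign brings down a factor of $\ln s$:
$$\frac{dJ}{da} = \int_{0}^{1} s^{a} \log{\left(s \right)} \, ds = - \frac{1}{\left(a + 1\right)^{2}}.$$

Repeating $3$ times in total — each differentiation brings down another $\ln s$ — gives
$$\frac{d^{3}J}{da^{3}} = \int_{0}^{1} s^{a} \log{\left(s \right)}^{3} \, ds = - \frac{6}{\left(a + 1\right)^{4}},$$
and the integrand here is exactly the target integrand, so $I = - \frac{6}{\left(a + 1\right)^{4}}$.

Setting $a = \frac{7}{2}$:
$$I = - \frac{32}{2187}.$$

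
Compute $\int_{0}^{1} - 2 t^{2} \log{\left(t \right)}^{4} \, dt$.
$- \frac{16}{81}$

Consider the simpler parametrised integral
$$J(a) = \int_{0}^{1} - 2 t^{a} \, dt = - \frac{2}{a + 1}.$$

Differentiating under the integral sign brings down a factor of $\ln t$:
$$\frac{dJ}{da} = \int_{0}^{1} - 2 t^{a} \log{\left(t \right)} \, dt = \frac{2}{\left(a + 1\right)^{2}}.$$

Repeating $4$ times in total — each differentiation brings down another $\ln t$ — gives
$$\frac{d^{4}J}{da^{4}} = \int_{0}^{1} - 2 t^{a} \log{\left(t \right)}^{4} \, dt = - \frac{48}{\left(a + 1\right)^{5}},$$
and the integrand here is exactly the target integrand, so $I = - \frac{48}{\left(a + 1\right)^{5}}$.

Setting $a = 2$:
$$I = - \frac{16}{81}.$$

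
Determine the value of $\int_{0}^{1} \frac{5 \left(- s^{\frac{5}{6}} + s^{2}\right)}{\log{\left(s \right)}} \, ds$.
$\log{\left(\frac{1889568}{161051} \right)}$

Introduce a parameter $a$ in the exponent: let $I(a) = \int_{0}^{1} \frac{5 \left(- s^{\frac{5}{6}} + s^{a}\right)}{\log{\left(s \right)}} \, ds$.

Since $\dfrac{\partial}{\partial a}\,s^{a} = s^{a} \ln s$, the $\ln s$ in the denominator cancels and
$$\frac{dI}{da} = \int_{0}^{1} 5 s^{a} \, ds = 5 \left[\frac{s^{a+1}}{a+1}\right]_0^1 = \frac{5}{a + 1}.$$

Integrating with respect to $a$ gives $I(a) = \log{\left(\frac{7776 \left(a + 1\right)^{5}}{161051} \right)} + C$.

At $a = \frac{5}{6}$ the integrand is identically $0$, so $I(\frac{5}{6}) = 0$. The closed form gives $0$, hence $C = 0$.

Setting $a = 2$:
$$I = \log{\left(\frac{1889568}{161051} \right)}.$$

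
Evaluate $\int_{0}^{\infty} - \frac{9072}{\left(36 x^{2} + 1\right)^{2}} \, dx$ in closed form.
$- 378 \pi$

Recall the elementary integral
$$J(a) = \int_{0}^{\infty} - \frac{7}{a^{2} + x^{2}} \, dx = - \frac{7 \pi}{2 a}.$$

Differentiating under the integral sign with respect to $a$,
$$\frac{dJ}{da} = \int_{0}^{\infty} \frac{14 a}{\left(a^{2} + x^{2}\right)^{2}} \, dx = \frac{7 \pi}{2 a^{2}},$$
so $\int_{0}^{\infty} - \frac{7}{\left(a^{2} + x^{2}\right)^{2}} \, dx = - \frac{7 \pi}{4 a^{3}}$.

Setting $a = \frac{1}{6}$:
$$I = - 378 \pi.$$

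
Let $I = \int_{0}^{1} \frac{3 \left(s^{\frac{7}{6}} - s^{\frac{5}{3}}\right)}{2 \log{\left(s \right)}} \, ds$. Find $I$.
$- 6 \log{\left(2 \right)} + \frac{3 \log{\left(13 \right)}}{2}$

Consider the one-parameter family: let $I(a) = \int_{0}^{1} \frac{3 \left(s^{\frac{7}{6}} - s^{a}\right)}{2 \log{\left(s \right)}} \, ds$.

Since $\dfrac{\partial}{\partial a}\,s^{a} = s^{a} \ln s$, the $\ln s$ in the denominator cancels and
$$\frac{dI}{da} = \int_{0}^{1} - \frac{3}{2} s^{a} \, ds = - \frac{3}{2} \left[\frac{s^{a+1}}{a+1}\right]_0^1 = - \frac{3}{2 a + 2}.$$

Integrating with respect to $a$ gives $I(a) = - \log{\left(\frac{6 \sqrt{78} \left(a + 1\right)^{\frac{3}{2}}}{169} \right)} + C$.

At $a = \frac{7}{6}$ the integrand is identically $0$, so $I(\frac{7}{6}) = 0$. The closed form gives $0$, hence $C = 0$.

Setting $a = \frac{5}{3}$:
$$I = - 6 \log{\left(2 \right)} + \frac{3 \log{\left(13 \right)}}{2}.$$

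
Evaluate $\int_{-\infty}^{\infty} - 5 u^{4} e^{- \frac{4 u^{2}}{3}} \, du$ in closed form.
$- \frac{135 \sqrt{3} \sqrt{\pi}}{128}$

Start from the elementary integral
$$J(a) = \int_{-\infty}^{\infty} - 5 e^{- a u^{2}} \, du = - \frac{5 \sqrt{\pi}}{\sqrt{a}}.$$

Differentiating under the integral sign brings down a factor of $(-u^2)$:
$$\frac{dJ}{da} = \int_{-\infty}^{\infty} 5 u^{2} e^{- a u^{2}} \, du = \frac{5 \sqrt{\pi}}{2 a^{\frac{3}{2}}}.$$

Repeating twice in total — each differentiation brings down another $(-u^2)$ — gives
$$\frac{d^{2}J}{da^{2}} = \int_{-\infty}^{\infty} - 5 u^{4} e^{- a u^{2}} \, du = - \frac{15 \sqrt{\pi}}{4 a^{\frac{5}{2}}},$$
and the integrand here is exactly the target integrand, so $I = - \frac{15 \sqrt{\pi}}{4 a^{\frac{5}{2}}}$.

Setting $a = \frac{4}{3}$:
$$I = - \frac{135 \sqrt{3} \sqrt{\pi}}{128}.$$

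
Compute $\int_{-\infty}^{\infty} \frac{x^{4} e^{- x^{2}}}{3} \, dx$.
$\frac{\sqrt{\pi}}{4}$

Start from the elementary integral
$$J(a) = \int_{-\infty}^{\infty} \frac{e^{- a x^{2}}}{3} \, dx = \frac{\sqrt{\pi}}{3 \sqrt{a}}.$$

Differentiating under the integral sign brings down a factor of $(-x^2)$:
$$\frac{dJ}{da} = \int_{-\infty}^{\infty} - \frac{x^{2} e^{- a x^{2}}}{3} \, dx = - \frac{\sqrt{\pi}}{6 a^{\frac{3}{2}}}.$$

Repeating twice in total — each differentiation brings down another $(-x^2)$ — gives
$$\frac{d^{2}J}{da^{2}} = \int_{-\infty}^{\infty} \frac{x^{4} e^{- a x^{2}}}{3} \, dx = \frac{\sqrt{\pi}}{4 a^{\frac{5}{2}}},$$
and the integrand here is exactly the target integrand, so $I = \frac{\sqrt{\pi}}{4 a^{\frac{5}{2}}}$.

Setting $a = 1$:
$$I = \frac{\sqrt{\pi}}{4}.$$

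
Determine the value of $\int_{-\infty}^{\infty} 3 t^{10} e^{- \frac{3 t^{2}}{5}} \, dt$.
$\frac{109375 \sqrt{15} \sqrt{\pi}}{288}$

Consider the simpler parametrised integral
$$J(a) = \int_{-\infty}^{\infty} 3 e^{- a t^{2}} \, dt = \frac{3 \sqrt{\pi}}{\sqrt{a}}.$$

Differentiating under the integral sign brings down a factor of $(-t^2)$:
$$\frac{dJ}{da} = \int_{-\infty}^{\infty} - 3 t^{2} e^{- a t^{2}} \, dt = - \frac{3 \sqrt{\pi}}{2 a^{\frac{3}{2}}}.$$

Repeating $5$ times in total — each differentiation brings down another $(-t^2)$ — gives
$$\frac{d^{5}J}{da^{5}} = \int_{-\infty}^{\infty} - 3 t^{10} e^{- a t^{2}} \, dt = - \frac{2835 \sqrt{\pi}}{32 a^{\frac{11}{2}}},$$
and the integrand here is $(-1)^{5}$ times the target integrand, so $I = (-1)^{5}\,\frac{d^{5}J}{da^{5}} = \frac{2835 \sqrt{\pi}}{32 a^{\frac{11}{2}}}$.

Setting $a = \frac{3}{5}$:
$$I = \frac{109375 \sqrt{15} \sqrt{\pi}}{288}.$$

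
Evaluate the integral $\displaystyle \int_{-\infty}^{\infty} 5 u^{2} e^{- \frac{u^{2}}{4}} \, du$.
$20 \sqrt{\pi}$

Start from the elementary integral
$$J(a) = \int_{-\infty}^{\infty} 5 e^{- a u^{2}} \, du = \frac{5 \sqrt{\pi}}{\sqrt{a}}.$$

Differentiating under the integral sign brings down a factor of $(-u^2)$:
$$\frac{dJ}{da} = \int_{-\infty}^{\infty} - 5 u^{2} e^{- a u^{2}} \, du = - \frac{5 \sqrt{\pi}}{2 a^{\frac{3}{2}}}.$$

The integral on the left is $-I$, so $I = \frac{5 \sqrt{\pi}}{2 a^{\frac{3}{2}}}$.

Setting $a = \frac{1}{4}$:
$$I = 20 \sqrt{\pi}.$$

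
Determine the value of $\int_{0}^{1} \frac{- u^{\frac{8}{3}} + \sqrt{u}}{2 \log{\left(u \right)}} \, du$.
$- \frac{\log{\left(22 \right)}}{2} + \log{\left(3 \right)}$

Consider the one-parameter family: let $I(a) = \int_{0}^{1} \frac{- u^{\frac{8}{3}} + u^{a}}{2 \log{\left(u \right)}} \, du$.

Since $\dfrac{\partial}{\partial a}\,u^{a} = u^{a} \ln u$, the $\ln u$ in the denominator cancels and
$$\frac{dI}{da} = \int_{0}^{1} \frac{1}{2} u^{a} \, du = \frac{1}{2} \left[\frac{u^{a+1}}{a+1}\right]_0^1 = \frac{1}{2 \left(a + 1\right)}.$$

Integrating with respect to $a$ gives $I(a) = \log{\left(\frac{\sqrt{33} \sqrt{a + 1}}{11} \right)} + C$.

At $a = \frac{8}{3}$ the integrand is identically $0$, so $I(\frac{8}{3}) = 0$. The closed form gives $0$, hence $C = 0$.

Setting $a = \frac{1}{2}$:
$$I = - \frac{\log{\left(22 \right)}}{2} + \log{\left(3 \right)}.$$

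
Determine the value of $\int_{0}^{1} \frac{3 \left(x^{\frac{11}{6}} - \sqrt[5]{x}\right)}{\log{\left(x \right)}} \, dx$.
$- \log{\left(\frac{46656}{614125} \right)}$

Consider the one-parameter family: let $I(a) = \int_{0}^{1} \frac{3 \left(x^{\frac{11}{6}} - x^{a}\right)}{\log{\left(x \right)}} \, dx$.

Since $\dfrac{\partial}{\partial a}\,x^{a} = x^{a} \ln x$, the $\ln x$ in the denominator cancels and
$$\frac{dI}{da} = \int_{0}^{1} -3 x^{a} \, dx = -3 \left[\frac{x^{a+1}}{a+1}\right]_0^1 = - \frac{3}{a + 1}.$$

Integrating with respect to $a$ gives $I(a) = - \log{\left(\frac{216 \left(a + 1\right)^{3}}{4913} \right)} + C$.

At $a = \frac{11}{6}$ the integrand is identically $0$, so $I(\frac{11}{6}) = 0$. The closed form gives $0$, hence $C = 0$.

Setting $a = \frac{1}{5}$:
$$I = - \log{\left(\frac{46656}{614125} \right)}.$$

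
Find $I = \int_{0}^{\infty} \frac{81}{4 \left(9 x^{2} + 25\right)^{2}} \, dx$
$\frac{27 \pi}{2000}$

Begin with the known result
$$J(a) = \int_{0}^{\infty} \frac{1}{4 \left(a^{2} + x^{2}\right)} \, dx = \frac{\pi}{8 a}.$$

Differentiating under the integral sign with respect to $a$,
$$\frac{dJ}{da} = \int_{0}^{\infty} - \frac{a}{2 \left(a^{2} + x^{2}\right)^{2}} \, dx = - \frac{\pi}{8 a^{2}},$$
so $\int_{0}^{\infty} \frac{1}{4 \left(a^{2} + x^{2}\right)^{2}} \, dx = \frac{\pi}{16 a^{3}}$.

Setting $a = \frac{5}{3}$:
$$I = \frac{27 \pi}{2000}.$$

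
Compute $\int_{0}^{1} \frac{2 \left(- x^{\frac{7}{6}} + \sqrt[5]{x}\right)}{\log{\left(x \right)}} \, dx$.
$- \log{\left(\frac{4225}{1296} \right)}$

Introduce a parameter $a$ in the exponent: let $I(a) = \int_{0}^{1} \frac{2 \left(\sqrt[5]{x} - x^{a}\right)}{\log{\left(x \right)}} \, dx$.

Since $\dfrac{\partial}{\partial a}\,x^{a} = x^{a} \ln x$, the $\ln x$ in the denominator cancels and
$$\frac{dI}{da} = \int_{0}^{1} -2 x^{a} \, dx = -2 \left[\frac{x^{a+1}}{a+1}\right]_0^1 = - \frac{2}{a + 1}.$$

Integrating with respect to $a$ gives $I(a) = - \log{\left(\frac{25 \left(a + 1\right)^{2}}{36} \right)} + C$.

At $a = \frac{1}{5}$ the integrand is identically $0$, so $I(\frac{1}{5}) = 0$. The closed form gives $0$, hence $C = 0$.

Setting $a = \frac{7}{6}$:
$$I = - \log{\left(\frac{4225}{1296} \right)}.$$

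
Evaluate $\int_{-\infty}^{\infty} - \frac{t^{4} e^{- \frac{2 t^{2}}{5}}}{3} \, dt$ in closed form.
$- \frac{25 \sqrt{10} \sqrt{\pi}}{32}$

Begin with the known integral
$$J(a) = \int_{-\infty}^{\infty} - \frac{e^{- a t^{2}}}{3} \, dt = - \frac{\sqrt{\pi}}{3 \sqrt{a}}.$$

Differentiating under the integral sign brings down a factor of $(-t^2)$:
$$\frac{dJ}{da} = \int_{-\infty}^{\infty} \frac{t^{2} e^{- a t^{2}}}{3} \, dt = \frac{\sqrt{\pi}}{6 a^{\frac{3}{2}}}.$$

Repeating twice in total — each differentiation brings down another $(-t^2)$ — gives
$$\frac{d^{2}J}{da^{2}} = \int_{-\infty}^{\infty} - \frac{t^{4} e^{- a t^{2}}}{3} \, dt = - \frac{\sqrt{\pi}}{4 a^{\frac{5}{2}}},$$
and the integrand here is exactly the target integrand, so $I = - \frac{\sqrt{\pi}}{4 a^{\frac{5}{2}}}$.

Setting $a = \frac{2}{5}$:
$$I = - \frac{25 \sqrt{10} \sqrt{\pi}}{32}.$$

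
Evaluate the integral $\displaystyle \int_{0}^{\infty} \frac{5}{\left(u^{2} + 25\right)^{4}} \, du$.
$\frac{\pi}{100000}$

Recall the elementary integral
$$J(a) = \int_{0}^{\infty} \frac{5}{a^{2} + u^{2}} \, du = \frac{5 \pi}{2 a}.$$

Differentiating under the integral sign with respect to $a$,
$$\frac{dJ}{da} = \int_{0}^{\infty} - \frac{10 a}{\left(a^{2} + u^{2}\right)^{2}} \, du = - \frac{5 \pi}{2 a^{2}},$$
so $\int_{0}^{\infty} \frac{5}{\left(a^{2} + u^{2}\right)^{2}} \, du = \frac{5 \pi}{4 a^{3}}$.

Repeating — each differentiation of $1/(u^2+a^2)^j$ produces $-2ja/(u^2+a^2)^{j+1}$ — and dividing through by $-2ja$ at each step yields, after $3$ differentiations in total,
$$\int_{0}^{\infty} \frac{5}{\left(a^{2} + u^{2}\right)^{4}} \, du = \frac{25 \pi}{32 a^{7}}.$$

Setting $a = 5$:
$$I = \frac{\pi}{100000}.$$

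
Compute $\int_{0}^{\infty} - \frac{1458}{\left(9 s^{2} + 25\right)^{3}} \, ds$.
$- \frac{729 \pi}{25000}$

Start from the standard arctangent integral
$$J(a) = \int_{0}^{\infty} - \frac{2}{a^{2} + s^{2}} \, ds = - \frac{\pi}{a}.$$

Differentiating under the integral sign with respect to $a$,
$$\frac{dJ}{da} = \int_{0}^{\infty} \frac{4 a}{\left(a^{2} + s^{2}\right)^{2}} \, ds = \frac{\pi}{a^{2}},$$
so $\int_{0}^{\infty} - \frac{2}{\left(a^{2} + s^{2}\right)^{2}} \, ds = - \frac{\pi}{2 a^{3}}$.

Repeating — each differentiation of $1/(s^2+a^2)^j$ produces $-2ja/(s^2+a^2)^{j+1}$ — and dividing through by $-2ja$ at each step yields, after $2$ differentiations in total,
$$\int_{0}^{\infty} - \frac{2}{\left(a^{2} + s^{2}\right)^{3}} \, ds = - \frac{3 \pi}{8 a^{5}}.$$

Setting $a = \frac{5}{3}$:
$$I = - \frac{729 \pi}{25000}.$$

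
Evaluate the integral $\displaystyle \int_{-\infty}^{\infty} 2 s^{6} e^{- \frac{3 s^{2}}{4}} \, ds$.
$\frac{160 \sqrt{3} \sqrt{\pi}}{27}$

Consider the simpler parametrised integral
$$J(a) = \int_{-\infty}^{\infty} 2 e^{- a s^{2}} \, ds = \frac{2 \sqrt{\pi}}{\sqrt{a}}.$$

Differentiating under the integral sign brings down a factor of $(-s^2)$:
$$\frac{dJ}{da} = \int_{-\infty}^{\infty} - 2 s^{2} e^{- a s^{2}} \, ds = - \frac{\sqrt{\pi}}{a^{\frac{3}{2}}}.$$

Repeating $3$ times in total — each differentiation brings down another $(-s^2)$ — gives
$$\frac{d^{3}J}{da^{3}} = \int_{-\infty}^{\infty} - 2 s^{6} e^{- a s^{2}} \, ds = - \frac{15 \sqrt{\pi}}{4 a^{\frac{7}{2}}},$$
and the integrand here is $(-1)^{3}$ times the target integrand, so $I = (-1)^{3}\,\frac{d^{3}J}{da^{3}} = \frac{15 \sqrt{\pi}}{4 a^{\frac{7}{2}}}$.

Setting $a = \frac{3}{4}$:
$$I = \frac{160 \sqrt{3} \sqrt{\pi}}{27}.$$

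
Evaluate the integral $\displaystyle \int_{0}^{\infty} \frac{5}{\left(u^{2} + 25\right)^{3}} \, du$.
$\frac{3 \pi}{10000}$

Start from the standard arctangent integral
$$J(a) = \int_{0}^{\infty} \frac{5}{a^{2} + u^{2}} \, du = \frac{5 \pi}{2 a}.$$

Differentiating under the integral sign with respect to $a$,
$$\frac{dJ}{da} = \int_{0}^{\infty} - \frac{10 a}{\left(a^{2} + u^{2}\right)^{2}} \, du = - \frac{5 \pi}{2 a^{2}},$$
so $\int_{0}^{\infty} \frac{5}{\left(a^{2} + u^{2}\right)^{2}} \, du = \frac{5 \pi}{4 a^{3}}$.

Repeating — each differentiation of $1/(u^2+a^2)^j$ produces $-2ja/(u^2+a^2)^{j+1}$ — and dividing through by $-2ja$ at each step yields, after $2$ differentiations in total,
$$\int_{0}^{\infty} \frac{5}{\left(a^{2} + u^{2}\right)^{3}} \, du = \frac{15 \pi}{16 a^{5}}.$$

Setting $a = 5$:
$$I = \frac{3 \pi}{10000}.$$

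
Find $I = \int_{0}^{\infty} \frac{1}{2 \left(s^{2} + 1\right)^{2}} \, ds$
$\frac{\pi}{8}$

Begin with the known result
$$J(a) = \int_{0}^{\infty} \frac{1}{2 \left(a^{2} + s^{2}\right)} \, ds = \frac{\pi}{4 a}.$$

Differentiating under the integral sign with respect to $a$,
$$\frac{dJ}{da} = \int_{0}^{\infty} - \frac{a}{\left(a^{2} + s^{2}\right)^{2}} \, ds = - \frac{\pi}{4 a^{2}},$$
so $\int_{0}^{\infty} \frac{1}{2 \left(a^{2} + s^{2}\right)^{2}} \, ds = \frac{\pi}{8 a^{3}}$.

Setting $a = 1$:
$$I = \frac{\pi}{8}.$$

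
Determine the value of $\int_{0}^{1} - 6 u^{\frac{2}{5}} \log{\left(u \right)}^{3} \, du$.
$\frac{22500}{2401}$

Start from the elementary integral
$$J(a) = \int_{0}^{1} - 6 u^{a} \, du = - \frac{6}{a + 1}.$$

Differentiating under the integral sign brings down a factor of $\ln u$:
$$\frac{dJ}{da} = \int_{0}^{1} - 6 u^{a} \log{\left(u \right)} \, du = \frac{6}{\left(a + 1\right)^{2}}.$$

Repeating $3$ times in total — each differentiation brings down another $\ln u$ — gives
$$\frac{d^{3}J}{da^{3}} = \int_{0}^{1} - 6 u^{a} \log{\left(u \right)}^{3} \, du = \frac{36}{\left(a + 1\right)^{4}},$$
and the integrand here is exactly the target integrand, so $I = \frac{36}{\left(a + 1\right)^{4}}$.

Setting $a = \frac{2}{5}$:
$$I = \frac{22500}{2401}.$$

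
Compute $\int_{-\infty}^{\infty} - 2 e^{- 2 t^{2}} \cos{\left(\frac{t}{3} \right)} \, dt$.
$- \frac{\sqrt{2} \sqrt{\pi}}{e^{\frac{1}{72}}}$

Define $I(b) = \int_{-\infty}^{\infty} - 2 e^{- 2 t^{2}} \cos{\left(b t \right)} \, dt$.

Differentiating under the integral sign,
$$I'(b) = \int_{-\infty}^{\infty} 2 t e^{- 2 t^{2}} \sin{\left(b t \right)} \, dt.$$

Integrate $\int_{-\infty}^{\infty} t \sin(b t)\, e^{- 2 t^{2}}\, dt$ by parts with $u = \sin(b t)$ and $dv = t\, e^{- 2 t^{2}}\, dt$, giving $v = - \frac{e^{- 2 t^{2}}}{4}$. The boundary term vanishes and
$$\int_{-\infty}^{\infty} t \sin(b t)\, e^{- 2 t^{2}}\, dt = \frac{b}{4} \int_{-\infty}^{\infty} \cos(b t)\, e^{- 2 t^{2}}\, dt,$$
so $I'(b) = - \frac{b}{4}\, I(b)$.

This is a separable first-order ODE; solving with the initial condition $I(0) = \int_{-\infty}^{\infty} - 2 e^{- 2 t^{2}}\,dt = - \sqrt{2} \sqrt{\pi}$ gives
$$I(b) = - \sqrt{2} \sqrt{\pi} e^{- \frac{b^{2}}{8}}.$$

Setting $b = \frac{1}{3}$:
$$I = - \frac{\sqrt{2} \sqrt{\pi}}{e^{\frac{1}{72}}}.$$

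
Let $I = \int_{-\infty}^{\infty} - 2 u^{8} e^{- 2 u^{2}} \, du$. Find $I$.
$- \frac{105 \sqrt{2} \sqrt{\pi}}{256}$

Start from the elementary integral
$$J(a) = \int_{-\infty}^{\infty} - 2 e^{- a u^{2}} \, du = - \frac{2 \sqrt{\pi}}{\sqrt{a}}.$$

Differentiating under the integral sign brings down a factor of $(-u^2)$:
$$\frac{dJ}{da} = \int_{-\infty}^{\infty} 2 u^{2} e^{- a u^{2}} \, du = \frac{\sqrt{\pi}}{a^{\frac{3}{2}}}.$$

Repeating $4$ times in total — each differentiation brings down another $(-u^2)$ — gives
$$\frac{d^{4}J}{da^{4}} = \int_{-\infty}^{\infty} - 2 u^{8} e^{- a u^{2}} \, du = - \frac{105 \sqrt{\pi}}{8 a^{\frac{9}{2}}},$$
and the integrand here is exactly the target integrand, so $I = - \frac{105 \sqrt{\pi}}{8 a^{\frac{9}{2}}}$.

Setting $a = 2$:
$$I = - \frac{105 \sqrt{2} \sqrt{\pi}}{256}.$$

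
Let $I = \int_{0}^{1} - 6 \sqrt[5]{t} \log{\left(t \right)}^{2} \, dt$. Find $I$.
$- \frac{125}{18}$

Start from the elementary integral
$$J(a) = \int_{0}^{1} - 6 t^{a} \, dt = - \frac{6}{a + 1}.$$

Differentiating under the integral sign brings down a factor of $\ln t$:
$$\frac{dJ}{da} = \int_{0}^{1} - 6 t^{a} \log{\left(t \right)} \, dt = \frac{6}{\left(a + 1\right)^{2}}.$$

Repeating twice in total — each differentiation brings down another $\ln t$ — gives
$$\frac{d^{2}J}{da^{2}} = \int_{0}^{1} - 6 t^{a} \log{\left(t \right)}^{2} \, dt = - \frac{12}{\left(a + 1\right)^{3}},$$
and the integrand here is exactly the target integrand, so $I = - \frac{12}{\left(a + 1\right)^{3}}$.

Setting $a = \frac{1}{5}$:
$$I = - \frac{125}{18}.$$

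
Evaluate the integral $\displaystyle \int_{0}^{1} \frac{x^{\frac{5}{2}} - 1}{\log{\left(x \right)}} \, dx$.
$\log{\left(\frac{7}{2} \right)}$

Replace the exponent $\frac{5}{2}$ by a parameter $a$: let $I(a) = \int_{0}^{1} \frac{x^{a} - 1}{\log{\left(x \right)}} \, dx$.

Since $\dfrac{\partial}{\partial a}\,x^{a} = x^{a} \ln x$, the $\ln x$ in the denominator cancels and
$$\frac{dI}{da} = \int_{0}^{1} x^{a} \, dx = \left[\frac{x^{a+1}}{a+1}\right]_0^1 = \frac{1}{a + 1}.$$

Integrating with respect to $a$ gives $I(a) = \log{\left(a + 1 \right)} + C$.

At $a = 0$ the integrand is identically $0$, so $I(0) = 0$. The closed form gives $0$, hence $C = 0$.

Setting $a = \frac{5}{2}$:
$$I = \log{\left(\frac{7}{2} \right)}.$$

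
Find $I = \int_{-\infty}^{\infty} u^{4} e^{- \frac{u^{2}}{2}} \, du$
$3 \sqrt{2} \sqrt{\pi}$

Begin with the known integral
$$J(a) = \int_{-\infty}^{\infty} e^{- a u^{2}} \, du = \frac{\sqrt{\pi}}{\sqrt{a}}.$$

Differentiating under the integral sign brings down a factor of $(-u^2)$:
$$\frac{dJ}{da} = \int_{-\infty}^{\infty} - u^{2} e^{- a u^{2}} \, du = - \frac{\sqrt{\pi}}{2 a^{\frac{3}{2}}}.$$

Repeating twice in total — each differentiation brings down another $(-u^2)$ — gives
$$\frac{d^{2}J}{da^{2}} = \int_{-\infty}^{\infty} u^{4} e^{- a u^{2}} \, du = \frac{3 \sqrt{\pi}}{4 a^{\frac{5}{2}}},$$
and the integrand here is exactly the target integrand, so $I = \frac{3 \sqrt{\pi}}{4 a^{\frac{5}{2}}}$.

Setting $a = \frac{1}{2}$:
$$I = 3 \sqrt{2} \sqrt{\pi}.$$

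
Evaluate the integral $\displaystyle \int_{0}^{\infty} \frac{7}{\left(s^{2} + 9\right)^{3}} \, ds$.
$\frac{7 \pi}{1296}$

Begin with the known result
$$J(a) = \int_{0}^{\infty} \frac{7}{a^{2} + s^{2}} \, ds = \frac{7 \pi}{2 a}.$$

Differentiating under the integral sign with respect to $a$,
$$\frac{dJ}{da} = \int_{0}^{\infty} - \frac{14 a}{\left(a^{2} + s^{2}\right)^{2}} \, ds = - \frac{7 \pi}{2 a^{2}},$$
so $\int_{0}^{\infty} \frac{7}{\left(a^{2} + s^{2}\right)^{2}} \, ds = \frac{7 \pi}{4 a^{3}}$.

Repeating — each differentiation of $1/(s^2+a^2)^j$ produces $-2ja/(s^2+a^2)^{j+1}$ — and dividing through by $-2ja$ at each step yields, after $2$ differentiations in total,
$$\int_{0}^{\infty} \frac{7}{\left(a^{2} + s^{2}\right)^{3}} \, ds = \frac{21 \pi}{16 a^{5}}.$$

Setting $a = 3$:
$$I = \frac{7 \pi}{1296}.$$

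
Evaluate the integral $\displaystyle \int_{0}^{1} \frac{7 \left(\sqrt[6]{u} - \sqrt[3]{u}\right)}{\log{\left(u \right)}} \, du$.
$- \log{\left(\frac{2097152}{823543} \right)}$

Consider the one-parameter family: let $I(a) = \int_{0}^{1} \frac{7 \left(\sqrt[6]{u} - u^{a}\right)}{\log{\left(u \right)}} \, du$.

Since $\dfrac{\partial}{\partial a}\,u^{a} = u^{a} \ln u$, the $\ln u$ in the denominator cancels and
$$\frac{dI}{da} = \int_{0}^{1} -7 u^{a} \, du = -7 \left[\frac{u^{a+1}}{a+1}\right]_0^1 = - \frac{7}{a + 1}.$$

Integrating with respect to $a$ gives $I(a) = - \log{\left(\frac{279936 \left(a + 1\right)^{7}}{823543} \right)} + C$.

At $a = \frac{1}{6}$ the integrand is identically $0$, so $I(\frac{1}{6}) = 0$. The closed form gives $0$, hence $C = 0$.

Setting $a = \frac{1}{3}$:
$$I = - \log{\left(\frac{2097152}{823543} \right)}.$$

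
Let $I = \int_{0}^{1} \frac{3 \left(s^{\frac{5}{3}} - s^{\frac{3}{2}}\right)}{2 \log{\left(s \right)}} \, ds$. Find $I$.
$\log{\left(\frac{64 \sqrt{15}}{225} \right)}$

Consider the one-parameter family: let $I(a) = \int_{0}^{1} \frac{3 \left(- s^{\frac{3}{2}} + s^{a}\right)}{2 \log{\left(s \right)}} \, ds$.

Since $\dfrac{\partial}{\partial a}\,s^{a} = s^{a} \ln s$, the $\ln s$ in the denominator cancels and
$$\frac{dI}{da} = \int_{0}^{1} \frac{3}{2} s^{a} \, ds = \frac{3}{2} \left[\frac{s^{a+1}}{a+1}\right]_0^1 = \frac{3}{2 \left(a + 1\right)}.$$

Integrating with respect to $a$ gives $I(a) = \log{\left(\frac{2 \sqrt{10} \left(a + 1\right)^{\frac{3}{2}}}{25} \right)} + C$.

At $a = \frac{3}{2}$ the integrand is identically $0$, so $I(\frac{3}{2}) = 0$. The closed form gives $0$, hence $C = 0$.

Setting $a = \frac{5}{3}$:
$$I = \log{\left(\frac{64 \sqrt{15}}{225} \right)}.$$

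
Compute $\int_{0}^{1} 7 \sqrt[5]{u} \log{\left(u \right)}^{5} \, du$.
$- \frac{546875}{1944}$

Start from the elementary integral
$$J(a) = \int_{0}^{1} 7 u^{a} \, du = \frac{7}{a + 1}.$$

Differentiating under the integral sign brings down a factor of $\ln u$:
$$\frac{dJ}{da} = \int_{0}^{1} 7 u^{a} \log{\left(u \right)} \, du = - \frac{7}{\left(a + 1\right)^{2}}.$$

Repeating $5$ times in total — each differentiation brings down another $\ln u$ — gives
$$\frac{d^{5}J}{da^{5}} = \int_{0}^{1} 7 u^{a} \log{\left(u \right)}^{5} \, du = - \frac{840}{\left(a + 1\right)^{6}},$$
and the integrand here is exactly the target integrand, so $I = - \frac{840}{\left(a + 1\right)^{6}}$.

Setting $a = \frac{1}{5}$:
$$I = - \frac{546875}{1944}.$$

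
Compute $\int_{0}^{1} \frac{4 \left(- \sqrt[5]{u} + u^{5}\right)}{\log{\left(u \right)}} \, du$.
$\log{\left(625 \right)}$

Consider the one-parameter family: let $I(a) = \int_{0}^{1} \frac{4 \left(u^{5} - u^{a}\right)}{\log{\left(u \right)}} \, du$.

Since $\dfrac{\partial}{\partial a}\,u^{a} = u^{a} \ln u$, the $\ln u$ in the denominator cancels and
$$\frac{dI}{da} = \int_{0}^{1} -4 u^{a} \, du = -4 \left[\frac{u^{a+1}}{a+1}\right]_0^1 = - \frac{4}{a + 1}.$$

Integrating with respect to $a$ gives $I(a) = \log{\left(\frac{1296}{\left(a + 1\right)^{4}} \right)} + C$.

At $a = 5$ the integrand is identically $0$, so $I(5) = 0$. The closed form gives $0$, hence $C = 0$.

Setting $a = \frac{1}{5}$:
$$I = \log{\left(625 \right)}.$$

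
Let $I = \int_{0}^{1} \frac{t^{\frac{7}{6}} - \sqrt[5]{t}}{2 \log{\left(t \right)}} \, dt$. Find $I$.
$\log{\left(\frac{\sqrt{65}}{6} \right)}$

Introduce a parameter $a$ in the exponent: let $I(a) = \int_{0}^{1} \frac{t^{\frac{7}{6}} - t^{a}}{2 \log{\left(t \right)}} \, dt$.

Since $\dfrac{\partial}{\partial a}\,t^{a} = t^{a} \ln t$, the $\ln t$ in the denominator cancels and
$$\frac{dI}{da} = \int_{0}^{1} - \frac{1}{2} t^{a} \, dt = - \frac{1}{2} \left[\frac{t^{a+1}}{a+1}\right]_0^1 = - \frac{1}{2 a + 2}.$$

Integrating with respect to $a$ gives $I(a) = - \frac{\log{\left(a + 1 \right)}}{2} - \frac{\log{\left(6 \right)}}{2} + \frac{\log{\left(13 \right)}}{2} + C$.

At $a = \frac{7}{6}$ the integrand is identically $0$, so $I(\frac{7}{6}) = 0$. The closed form gives $0$, hence $C = 0$.

Setting $a = \frac{1}{5}$:
$$I = \log{\left(\frac{\sqrt{65}}{6} \right)}.$$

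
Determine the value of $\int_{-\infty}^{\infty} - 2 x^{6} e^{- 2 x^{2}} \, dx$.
$- \frac{15 \sqrt{2} \sqrt{\pi}}{64}$

Start from the elementary integral
$$J(a) = \int_{-\infty}^{\infty} - 2 e^{- a x^{2}} \, dx = - \frac{2 \sqrt{\pi}}{\sqrt{a}}.$$

Differentiating under the integral sign brings down a factor of $(-x^2)$:
$$\frac{dJ}{da} = \int_{-\infty}^{\infty} 2 x^{2} e^{- a x^{2}} \, dx = \frac{\sqrt{\pi}}{a^{\frac{3}{2}}}.$$

Repeating $3$ times in total — each differentiation brings down another $(-x^2)$ — gives
$$\frac{d^{3}J}{da^{3}} = \int_{-\infty}^{\infty} 2 x^{6} e^{- a x^{2}} \, dx = \frac{15 \sqrt{\pi}}{4 a^{\frac{7}{2}}},$$
and the integrand here is $(-1)^{3}$ times the target integrand, so $I = (-1)^{3}\,\frac{d^{3}J}{da^{3}} = - \frac{15 \sqrt{\pi}}{4 a^{\frac{7}{2}}}$.

Setting $a = 2$:
$$I = - \frac{15 \sqrt{2} \sqrt{\pi}}{64}.$$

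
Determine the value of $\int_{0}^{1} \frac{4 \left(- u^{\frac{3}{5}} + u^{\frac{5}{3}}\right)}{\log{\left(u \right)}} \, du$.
$- \log{\left(\frac{81}{625} \right)}$

Replace the exponent $\frac{3}{5}$ by a parameter $a$: let $I(a) = \int_{0}^{1} \frac{4 \left(u^{\frac{5}{3}} - u^{a}\right)}{\log{\left(u \right)}} \, du$.

Since $\dfrac{\partial}{\partial a}\,u^{a} = u^{a} \ln u$, the $\ln u$ in the denominator cancels and
$$\frac{dI}{da} = \int_{0}^{1} -4 u^{a} \, du = -4 \left[\frac{u^{a+1}}{a+1}\right]_0^1 = - \frac{4}{a + 1}.$$

Integrating with respect to $a$ gives $I(a) = - \log{\left(\frac{81 \left(a + 1\right)^{4}}{4096} \right)} + C$.

At $a = \frac{5}{3}$ the integrand is identically $0$, so $I(\frac{5}{3}) = 0$. The closed form gives $0$, hence $C = 0$.

Setting $a = \frac{3}{5}$:
$$I = - \log{\left(\frac{81}{625} \right)}.$$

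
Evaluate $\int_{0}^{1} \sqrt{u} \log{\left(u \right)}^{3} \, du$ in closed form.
$- \frac{32}{27}$

Start from the elementary integral
$$J(a) = \int_{0}^{1} u^{a} \, du = \frac{1}{a + 1}.$$

Differentiating under the integral sign brings down a factor of $\ln u$:
$$\frac{dJ}{da} = \int_{0}^{1} u^{a} \log{\left(u \right)} \, du = - \frac{1}{\left(a + 1\right)^{2}}.$$

Repeating $3$ times in total — each differentiation brings down another $\ln u$ — gives
$$\frac{d^{3}J}{da^{3}} = \int_{0}^{1} u^{a} \log{\left(u \right)}^{3} \, du = - \frac{6}{\left(a + 1\right)^{4}},$$
and the integrand here is exactly the target integrand, so $I = - \frac{6}{\left(a + 1\right)^{4}}$.

Setting $a = \frac{1}{2}$:
$$I = - \frac{32}{27}.$$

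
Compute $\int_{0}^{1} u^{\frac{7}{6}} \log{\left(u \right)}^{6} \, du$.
$\frac{201553920}{62748517}$

Start from the elementary integral
$$J(a) = \int_{0}^{1} u^{a} \, du = \frac{1}{a + 1}.$$

Differentiating under the integral sign brings down a factor of $\ln u$:
$$\frac{dJ}{da} = \int_{0}^{1} u^{a} \log{\left(u \right)} \, du = - \frac{1}{\left(a + 1\right)^{2}}.$$

Repeating $6$ times in total — each differentiation brings down another $\ln u$ — gives
$$\frac{d^{6}J}{da^{6}} = \int_{0}^{1} u^{a} \log{\left(u \right)}^{6} \, du = \frac{720}{\left(a + 1\right)^{7}},$$
and the integrand here is exactly the target integrand, so $I = \frac{720}{\left(a + 1\right)^{7}}$.

Setting $a = \frac{7}{6}$:
$$I = \frac{201553920}{62748517}.$$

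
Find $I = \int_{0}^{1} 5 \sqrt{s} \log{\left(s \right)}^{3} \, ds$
$- \frac{160}{27}$

Begin with the known integral
$$J(a) = \int_{0}^{1} 5 s^{a} \, ds = \frac{5}{a + 1}.$$

Differentiating under the integral sign brings down a factor of $\ln s$:
$$\frac{dJ}{da} = \int_{0}^{1} 5 s^{a} \log{\left(s \right)} \, ds = - \frac{5}{\left(a + 1\right)^{2}}.$$

Repeating $3$ times in total — each differentiation brings down another $\ln s$ — gives
$$\frac{d^{3}J}{da^{3}} = \int_{0}^{1} 5 s^{a} \log{\left(s \right)}^{3} \, ds = - \frac{30}{\left(a + 1\right)^{4}},$$
and the integrand here is exactly the target integrand, so $I = - \frac{30}{\left(a + 1\right)^{4}}$.

Setting $a = \frac{1}{2}$:
$$I = - \frac{160}{27}.$$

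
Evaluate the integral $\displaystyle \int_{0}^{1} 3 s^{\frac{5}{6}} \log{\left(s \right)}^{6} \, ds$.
$\frac{604661760}{19487171}$

Start from the elementary integral
$$J(a) = \int_{0}^{1} 3 s^{a} \, ds = \frac{3}{a + 1}.$$

Differentiating under the integral sign brings down a factor of $\ln s$:
$$\frac{dJ}{da} = \int_{0}^{1} 3 s^{a} \log{\left(s \right)} \, ds = - \frac{3}{\left(a + 1\right)^{2}}.$$

Repeating $6$ times in total — each differentiation brings down another $\ln s$ — gives
$$\frac{d^{6}J}{da^{6}} = \int_{0}^{1} 3 s^{a} \log{\left(s \right)}^{6} \, ds = \frac{2160}{\left(a + 1\right)^{7}},$$
and the integrand here is exactly the target integrand, so $I = \frac{2160}{\left(a + 1\right)^{7}}$.

Setting $a = \frac{5}{6}$:
$$I = \frac{604661760}{19487171}.$$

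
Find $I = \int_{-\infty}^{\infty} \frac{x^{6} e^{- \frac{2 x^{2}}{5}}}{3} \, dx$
$\frac{625 \sqrt{10} \sqrt{\pi}}{128}$

Start from the elementary integral
$$J(a) = \int_{-\infty}^{\infty} \frac{e^{- a x^{2}}}{3} \, dx = \frac{\sqrt{\pi}}{3 \sqrt{a}}.$$

Differentiating under the integral sign brings down a factor of $(-x^2)$:
$$\frac{dJ}{da} = \int_{-\infty}^{\infty} - \frac{x^{2} e^{- a x^{2}}}{3} \, dx = - \frac{\sqrt{\pi}}{6 a^{\frac{3}{2}}}.$$

Repeating $3$ times in total — each differentiation brings down another $(-x^2)$ — gives
$$\frac{d^{3}J}{da^{3}} = \int_{-\infty}^{\infty} - \frac{x^{6} e^{- a x^{2}}}{3} \, dx = - \frac{5 \sqrt{\pi}}{8 a^{\frac{7}{2}}},$$
and the integrand here is $(-1)^{3}$ times the target integrand, so $I = (-1)^{3}\,\frac{d^{3}J}{da^{3}} = \frac{5 \sqrt{\pi}}{8 a^{\frac{7}{2}}}$.

Setting $a = \frac{2}{5}$:
$$I = \frac{625 \sqrt{10} \sqrt{\pi}}{128}.$$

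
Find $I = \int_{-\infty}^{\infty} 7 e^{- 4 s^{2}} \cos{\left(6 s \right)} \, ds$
$\frac{7 \sqrt{\pi}}{2 e^{\frac{9}{4}}}$

Define $I(b) = \int_{-\infty}^{\infty} 7 e^{- 4 s^{2}} \cos{\left(b s \right)} \, ds$.

Differentiating under the integral sign,
$$I'(b) = \int_{-\infty}^{\infty} - 7 s e^{- 4 s^{2}} \sin{\left(b s \right)} \, ds.$$

Integrate $\int_{-\infty}^{\infty} s \sin(b s)\, e^{- 4 s^{2}}\, ds$ by parts with $u = \sin(b s)$ and $dv = s\, e^{- 4 s^{2}}\, ds$, giving $v = - \frac{e^{- 4 s^{2}}}{8}$. The boundary term vanishes and
$$\int_{-\infty}^{\infty} s \sin(b s)\, e^{- 4 s^{2}}\, ds = \frac{b}{8} \int_{-\infty}^{\infty} \cos(b s)\, e^{- 4 s^{2}}\, ds,$$
so $I'(b) = - \frac{b}{8}\, I(b)$.

This is a separable first-order ODE; solving with the initial condition $I(0) = \int_{-\infty}^{\infty} 7 e^{- 4 s^{2}}\,ds = \frac{7 \sqrt{\pi}}{2}$ gives
$$I(b) = \frac{7 \sqrt{\pi} e^{- \frac{b^{2}}{16}}}{2}.$$

Setting $b = 6$:
$$I = \frac{7 \sqrt{\pi}}{2 e^{\frac{9}{4}}}.$$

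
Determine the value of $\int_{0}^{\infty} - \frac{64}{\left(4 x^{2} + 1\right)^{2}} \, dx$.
$- 8 \pi$

Start from the standard arctangent integral
$$J(a) = \int_{0}^{\infty} - \frac{4}{a^{2} + x^{2}} \, dx = - \frac{2 \pi}{a}.$$

Differentiating under the integral sign with respect to $a$,
$$\frac{dJ}{da} = \int_{0}^{\infty} \frac{8 a}{\left(a^{2} + x^{2}\right)^{2}} \, dx = \frac{2 \pi}{a^{2}},$$
so $\int_{0}^{\infty} - \frac{4}{\left(a^{2} + x^{2}\right)^{2}} \, dx = - \frac{\pi}{a^{3}}$.

Setting $a = \frac{1}{2}$:
$$I = - 8 \pi.$$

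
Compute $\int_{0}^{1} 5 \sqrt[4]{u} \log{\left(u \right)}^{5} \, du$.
$- \frac{98304}{625}$

Consider the simpler parametrised integral
$$J(a) = \int_{0}^{1} 5 u^{a} \, du = \frac{5}{a + 1}.$$

Differentiating under the integral sign brings down a factor of $\ln u$:
$$\frac{dJ}{da} = \int_{0}^{1} 5 u^{a} \log{\left(u \right)} \, du = - \frac{5}{\left(a + 1\right)^{2}}.$$

Repeating $5$ times in total — each differentiation brings down another $\ln u$ — gives
$$\frac{d^{5}J}{da^{5}} = \int_{0}^{1} 5 u^{a} \log{\left(u \right)}^{5} \, du = - \frac{600}{\left(a + 1\right)^{6}},$$
and the integrand here is exactly the target integrand, so $I = - \frac{600}{\left(a + 1\right)^{6}}$.

Setting $a = \frac{1}{4}$:
$$I = - \frac{98304}{625}.$$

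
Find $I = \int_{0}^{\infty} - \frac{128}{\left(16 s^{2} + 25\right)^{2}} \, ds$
$- \frac{8 \pi}{125}$

Recall the elementary integral
$$J(a) = \int_{0}^{\infty} - \frac{1}{2 \left(a^{2} + s^{2}\right)} \, ds = - \frac{\pi}{4 a}.$$

Differentiating under the integral sign with respect to $a$,
$$\frac{dJ}{da} = \int_{0}^{\infty} \frac{a}{\left(a^{2} + s^{2}\right)^{2}} \, ds = \frac{\pi}{4 a^{2}},$$
so $\int_{0}^{\infty} - \frac{1}{2 \left(a^{2} + s^{2}\right)^{2}} \, ds = - \frac{\pi}{8 a^{3}}$.

Setting $a = \frac{5}{4}$:
$$I = - \frac{8 \pi}{125}.$$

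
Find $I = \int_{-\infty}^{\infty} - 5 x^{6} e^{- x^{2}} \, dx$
$- \frac{75 \sqrt{\pi}}{8}$

Start from the elementary integral
$$J(a) = \int_{-\infty}^{\infty} - 5 e^{- a x^{2}} \, dx = - \frac{5 \sqrt{\pi}}{\sqrt{a}}.$$

Differentiating under the integral sign brings down a factor of $(-x^2)$:
$$\frac{dJ}{da} = \int_{-\infty}^{\infty} 5 x^{2} e^{- a x^{2}} \, dx = \frac{5 \sqrt{\pi}}{2 a^{\frac{3}{2}}}.$$

Repeating $3$ times in total — each differentiation brings down another $(-x^2)$ — gives
$$\frac{d^{3}J}{da^{3}} = \int_{-\infty}^{\infty} 5 x^{6} e^{- a x^{2}} \, dx = \frac{75 \sqrt{\pi}}{8 a^{\frac{7}{2}}},$$
and the integrand here is $(-1)^{3}$ times the target integrand, so $I = (-1)^{3}\,\frac{d^{3}J}{da^{3}} = - \frac{75 \sqrt{\pi}}{8 a^{\frac{7}{2}}}$.

Setting $a = 1$:
$$I = - \frac{75 \sqrt{\pi}}{8}.$$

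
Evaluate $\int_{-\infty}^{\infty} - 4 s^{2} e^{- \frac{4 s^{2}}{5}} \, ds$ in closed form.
$- \frac{5 \sqrt{5} \sqrt{\pi}}{4}$

Consider the simpler parametrised integral
$$J(a) = \int_{-\infty}^{\infty} - 4 e^{- a s^{2}} \, ds = - \frac{4 \sqrt{\pi}}{\sqrt{a}}.$$

Differentiating under the integral sign brings down a factor of $(-s^2)$:
$$\frac{dJ}{da} = \int_{-\infty}^{\infty} 4 s^{2} e^{- a s^{2}} \, ds = \frac{2 \sqrt{\pi}}{a^{\frac{3}{2}}}.$$

The integral on the left is $-I$, so $I = - \frac{2 \sqrt{\pi}}{a^{\frac{3}{2}}}$.

Setting $a = \frac{4}{5}$:
$$I = - \frac{5 \sqrt{5} \sqrt{\pi}}{4}.$$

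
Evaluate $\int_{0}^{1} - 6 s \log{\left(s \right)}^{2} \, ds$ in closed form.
$- \frac{3}{2}$

Consider the simpler parametrised integral
$$J(a) = \int_{0}^{1} - 6 s^{a} \, ds = - \frac{6}{a + 1}.$$

Differentiating under the integral sign brings down a factor of $\ln s$:
$$\frac{dJ}{da} = \int_{0}^{1} - 6 s^{a} \log{\left(s \right)} \, ds = \frac{6}{\left(a + 1\right)^{2}}.$$

Repeating twice in total — each differentiation brings down another $\ln s$ — gives
$$\frac{d^{2}J}{da^{2}} = \int_{0}^{1} - 6 s^{a} \log{\left(s \right)}^{2} \, ds = - \frac{12}{\left(a + 1\right)^{3}},$$
and the integrand here is exactly the target integrand, so $I = - \frac{12}{\left(a + 1\right)^{3}}$.

Setting $a = 1$:
$$I = - \frac{3}{2}.$$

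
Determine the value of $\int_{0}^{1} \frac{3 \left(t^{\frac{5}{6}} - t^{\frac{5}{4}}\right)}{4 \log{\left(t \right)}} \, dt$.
$\log{\left(\frac{66^{\frac{3}{4}}}{27} \right)}$

Replace the exponent $\frac{5}{4}$ by a parameter $a$: let $I(a) = \int_{0}^{1} \frac{3 \left(t^{\frac{5}{6}} - t^{a}\right)}{4 \log{\left(t \right)}} \, dt$.

Since $\dfrac{\partial}{\partial a}\,t^{a} = t^{a} \ln t$, the $\ln t$ in the denominator cancels and
$$\frac{dI}{da} = \int_{0}^{1} - \frac{3}{4} t^{a} \, dt = - \frac{3}{4} \left[\frac{t^{a+1}}{a+1}\right]_0^1 = - \frac{3}{4 a + 4}.$$

Integrating with respect to $a$ gives $I(a) = - \frac{3 \log{\left(a + 1 \right)}}{4} - \frac{3 \log{\left(6 \right)}}{4} + \frac{3 \log{\left(11 \right)}}{4} + C$.

At $a = \frac{5}{6}$ the integrand is identically $0$, so $I(\frac{5}{6}) = 0$. The closed form gives $0$, hence $C = 0$.

Setting $a = \frac{5}{4}$:
$$I = \log{\left(\frac{66^{\frac{3}{4}}}{27} \right)}.$$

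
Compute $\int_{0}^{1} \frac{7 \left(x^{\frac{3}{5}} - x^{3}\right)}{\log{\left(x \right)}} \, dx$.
$- \log{\left(\frac{78125}{128} \right)}$

Introduce a parameter $a$ in the exponent: let $I(a) = \int_{0}^{1} \frac{7 \left(x^{\frac{3}{5}} - x^{a}\right)}{\log{\left(x \right)}} \, dx$.

Since $\dfrac{\partial}{\partial a}\,x^{a} = x^{a} \ln x$, the $\ln x$ in the denominator cancels and
$$\frac{dI}{da} = \int_{0}^{1} -7 x^{a} \, dx = -7 \left[\frac{x^{a+1}}{a+1}\right]_0^1 = - \frac{7}{a + 1}.$$

Integrating with respect to $a$ gives $I(a) = - \log{\left(\frac{78125 \left(a + 1\right)^{7}}{2097152} \right)} + C$.

At $a = \frac{3}{5}$ the integrand is identically $0$, so $I(\frac{3}{5}) = 0$. The closed form gives $0$, hence $C = 0$.

Setting $a = 3$:
$$I = - \log{\left(\frac{78125}{128} \right)}.$$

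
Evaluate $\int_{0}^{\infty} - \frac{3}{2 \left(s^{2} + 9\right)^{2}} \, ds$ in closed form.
$- \frac{\pi}{72}$

Begin with the known result
$$J(a) = \int_{0}^{\infty} - \frac{3}{2 \left(a^{2} + s^{2}\right)} \, ds = - \frac{3 \pi}{4 a}.$$

Differentiating under the integral sign with respect to $a$,
$$\frac{dJ}{da} = \int_{0}^{\infty} \frac{3 a}{\left(a^{2} + s^{2}\right)^{2}} \, ds = \frac{3 \pi}{4 a^{2}},$$
so $\int_{0}^{\infty} - \frac{3}{2 \left(a^{2} + s^{2}\right)^{2}} \, ds = - \frac{3 \pi}{8 a^{3}}$.

Setting $a = 3$:
$$I = - \frac{\pi}{72}.$$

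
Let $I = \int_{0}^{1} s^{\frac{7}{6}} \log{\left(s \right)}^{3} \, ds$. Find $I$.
$- \frac{7776}{28561}$

Start from the elementary integral
$$J(a) = \int_{0}^{1} s^{a} \, ds = \frac{1}{a + 1}.$$

Differentiating under the integral sign brings down a factor of $\ln s$:
$$\frac{dJ}{da} = \int_{0}^{1} s^{a} \log{\left(s \right)} \, ds = - \frac{1}{\left(a + 1\right)^{2}}.$$

Repeating $3$ times in total — each differentiation brings down another $\ln s$ — gives
$$\frac{d^{3}J}{da^{3}} = \int_{0}^{1} s^{a} \log{\left(s \right)}^{3} \, ds = - \frac{6}{\left(a + 1\right)^{4}},$$
and the integrand here is exactly the target integrand, so $I = - \frac{6}{\left(a + 1\right)^{4}}$.

Setting $a = \frac{7}{6}$:
$$I = - \frac{7776}{28561}.$$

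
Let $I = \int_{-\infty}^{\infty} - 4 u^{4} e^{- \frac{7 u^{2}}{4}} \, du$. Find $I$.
$- \frac{96 \sqrt{7} \sqrt{\pi}}{343}$

Begin with the known integral
$$J(a) = \int_{-\infty}^{\infty} - 4 e^{- a u^{2}} \, du = - \frac{4 \sqrt{\pi}}{\sqrt{a}}.$$

Differentiating under the integral sign brings down a factor of $(-u^2)$:
$$\frac{dJ}{da} = \int_{-\infty}^{\infty} 4 u^{2} e^{- a u^{2}} \, du = \frac{2 \sqrt{\pi}}{a^{\frac{3}{2}}}.$$

Repeating twice in total — each differentiation brings down another $(-u^2)$ — gives
$$\frac{d^{2}J}{da^{2}} = \int_{-\infty}^{\infty} - 4 u^{4} e^{- a u^{2}} \, du = - \frac{3 \sqrt{\pi}}{a^{\frac{5}{2}}},$$
and the integrand here is exactly the target integrand, so $I = - \frac{3 \sqrt{\pi}}{a^{\frac{5}{2}}}$.

Setting $a = \frac{7}{4}$:
$$I = - \frac{96 \sqrt{7} \sqrt{\pi}}{343}.$$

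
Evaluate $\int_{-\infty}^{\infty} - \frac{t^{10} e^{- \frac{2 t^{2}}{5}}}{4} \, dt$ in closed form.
$- \frac{2953125 \sqrt{10} \sqrt{\pi}}{8192}$

Begin with the known integral
$$J(a) = \int_{-\infty}^{\infty} - \frac{e^{- a t^{2}}}{4} \, dt = - \frac{\sqrt{\pi}}{4 \sqrt{a}}.$$

Differentiating under the integral sign brings down a factor of $(-t^2)$:
$$\frac{dJ}{da} = \int_{-\infty}^{\infty} \frac{t^{2} e^{- a t^{2}}}{4} \, dt = \frac{\sqrt{\pi}}{8 a^{\frac{3}{2}}}.$$

Repeating $5$ times in total — each differentiation brings down another $(-t^2)$ — gives
$$\frac{d^{5}J}{da^{5}} = \int_{-\infty}^{\infty} \frac{t^{10} e^{- a t^{2}}}{4} \, dt = \frac{945 \sqrt{\pi}}{128 a^{\frac{11}{2}}},$$
and the integrand here is $(-1)^{5}$ times the target integrand, so $I = (-1)^{5}\,\frac{d^{5}J}{da^{5}} = - \frac{945 \sqrt{\pi}}{128 a^{\frac{11}{2}}}$.

Setting $a = \frac{2}{5}$:
$$I = - \frac{2953125 \sqrt{10} \sqrt{\pi}}{8192}.$$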